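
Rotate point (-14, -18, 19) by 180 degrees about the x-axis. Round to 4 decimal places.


x' = -14
y' = -18*cos(180) - 19*sin(180) = 18
z' = -18*sin(180) + 19*cos(180) = -19

(-14, 18, -19)


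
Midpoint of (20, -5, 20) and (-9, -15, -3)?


Midpoint = ((20+-9)/2, (-5+-15)/2, (20+-3)/2) = (5.5, -10, 8.5)

(5.5, -10, 8.5)


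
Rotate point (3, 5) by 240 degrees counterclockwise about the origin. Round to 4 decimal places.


x' = 3*cos(240) - 5*sin(240) = 2.8301
y' = 3*sin(240) + 5*cos(240) = -5.0981

(2.8301, -5.0981)


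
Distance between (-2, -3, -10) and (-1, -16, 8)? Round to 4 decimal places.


d = sqrt((-1--2)^2 + (-16--3)^2 + (8--10)^2) = 22.2261

22.2261


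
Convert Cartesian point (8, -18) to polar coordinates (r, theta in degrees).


r = sqrt(8^2 + (-18)^2) = 19.6977
theta = atan2(-18, 8) = 293.9625 degrees

r = 19.6977, theta = 293.9625 degrees


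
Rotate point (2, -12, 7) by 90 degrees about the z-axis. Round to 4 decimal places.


x' = 2*cos(90) - -12*sin(90) = 12
y' = 2*sin(90) + -12*cos(90) = 2
z' = 7

(12, 2, 7)


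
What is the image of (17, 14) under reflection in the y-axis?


Reflection across y-axis: (x, y) -> (-x, y)
(17, 14) -> (-17, 14)

(-17, 14)


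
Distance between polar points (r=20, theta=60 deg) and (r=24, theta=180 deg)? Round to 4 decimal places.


d = sqrt(r1^2 + r2^2 - 2*r1*r2*cos(t2-t1))
d = sqrt(20^2 + 24^2 - 2*20*24*cos(180-60)) = 38.1576

38.1576


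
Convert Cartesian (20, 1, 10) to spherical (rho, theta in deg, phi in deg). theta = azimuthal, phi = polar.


rho = sqrt(20^2 + 1^2 + 10^2) = 22.383
theta = atan2(1, 20) = 2.8624 deg
phi = acos(10/22.383) = 63.4636 deg

rho = 22.383, theta = 2.8624 deg, phi = 63.4636 deg


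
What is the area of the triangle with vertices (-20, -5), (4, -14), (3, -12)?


Area = |x1(y2-y3) + x2(y3-y1) + x3(y1-y2)| / 2
= |-20*(-14--12) + 4*(-12--5) + 3*(-5--14)| / 2
= 19.5

19.5


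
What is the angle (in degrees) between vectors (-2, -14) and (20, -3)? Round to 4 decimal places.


dot = -2*20 + -14*-3 = 2
|u| = 14.1421, |v| = 20.2237
cos(angle) = 0.007
angle = 89.5993 degrees

89.5993 degrees


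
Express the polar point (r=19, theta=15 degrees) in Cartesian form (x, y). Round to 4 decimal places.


x = 19 * cos(15) = 18.3526
y = 19 * sin(15) = 4.9176

(18.3526, 4.9176)


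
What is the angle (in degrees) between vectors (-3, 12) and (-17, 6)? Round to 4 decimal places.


dot = -3*-17 + 12*6 = 123
|u| = 12.3693, |v| = 18.0278
cos(angle) = 0.5516
angle = 56.5237 degrees

56.5237 degrees


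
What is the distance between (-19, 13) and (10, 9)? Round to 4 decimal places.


d = sqrt((10--19)^2 + (9-13)^2) = 29.2746

29.2746


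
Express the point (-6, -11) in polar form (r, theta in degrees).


r = sqrt((-6)^2 + (-11)^2) = 12.53
theta = atan2(-11, -6) = 241.3895 degrees

r = 12.53, theta = 241.3895 degrees


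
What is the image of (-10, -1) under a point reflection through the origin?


Reflection through origin: (x, y) -> (-x, -y)
(-10, -1) -> (10, 1)

(10, 1)


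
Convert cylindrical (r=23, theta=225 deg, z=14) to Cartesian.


x = 23 * cos(225) = -16.2635
y = 23 * sin(225) = -16.2635
z = 14

(-16.2635, -16.2635, 14)


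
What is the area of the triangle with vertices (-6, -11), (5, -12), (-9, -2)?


Area = |x1(y2-y3) + x2(y3-y1) + x3(y1-y2)| / 2
= |-6*(-12--2) + 5*(-2--11) + -9*(-11--12)| / 2
= 48

48


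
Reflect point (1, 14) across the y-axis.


Reflection across y-axis: (x, y) -> (-x, y)
(1, 14) -> (-1, 14)

(-1, 14)


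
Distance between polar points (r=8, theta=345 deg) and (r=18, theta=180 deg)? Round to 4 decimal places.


d = sqrt(r1^2 + r2^2 - 2*r1*r2*cos(t2-t1))
d = sqrt(8^2 + 18^2 - 2*8*18*cos(180-345)) = 25.8106

25.8106


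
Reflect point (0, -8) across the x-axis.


Reflection across x-axis: (x, y) -> (x, -y)
(0, -8) -> (0, 8)

(0, 8)


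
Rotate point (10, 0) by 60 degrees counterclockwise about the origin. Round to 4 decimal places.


x' = 10*cos(60) - 0*sin(60) = 5
y' = 10*sin(60) + 0*cos(60) = 8.6603

(5, 8.6603)


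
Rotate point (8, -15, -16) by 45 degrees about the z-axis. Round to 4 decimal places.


x' = 8*cos(45) - -15*sin(45) = 16.2635
y' = 8*sin(45) + -15*cos(45) = -4.9497
z' = -16

(16.2635, -4.9497, -16)


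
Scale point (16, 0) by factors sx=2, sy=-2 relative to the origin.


Scaling: (x*sx, y*sy) = (16*2, 0*-2) = (32, 0)

(32, 0)


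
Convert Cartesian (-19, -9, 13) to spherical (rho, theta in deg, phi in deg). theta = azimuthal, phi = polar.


rho = sqrt((-19)^2 + (-9)^2 + 13^2) = 24.7184
theta = atan2(-9, -19) = 205.3462 deg
phi = acos(13/24.7184) = 58.2696 deg

rho = 24.7184, theta = 205.3462 deg, phi = 58.2696 deg


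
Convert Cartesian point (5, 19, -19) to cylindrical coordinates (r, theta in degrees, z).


r = sqrt(5^2 + 19^2) = 19.6469
theta = atan2(19, 5) = 75.2564 deg
z = -19

r = 19.6469, theta = 75.2564 deg, z = -19


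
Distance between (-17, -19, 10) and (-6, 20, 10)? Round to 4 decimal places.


d = sqrt((-6--17)^2 + (20--19)^2 + (10-10)^2) = 40.5216

40.5216


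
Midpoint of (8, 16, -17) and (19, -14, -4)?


Midpoint = ((8+19)/2, (16+-14)/2, (-17+-4)/2) = (13.5, 1, -10.5)

(13.5, 1, -10.5)


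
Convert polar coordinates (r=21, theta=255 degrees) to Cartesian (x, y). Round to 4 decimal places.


x = 21 * cos(255) = -5.4352
y = 21 * sin(255) = -20.2844

(-5.4352, -20.2844)


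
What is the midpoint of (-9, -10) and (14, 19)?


Midpoint = ((-9+14)/2, (-10+19)/2) = (2.5, 4.5)

(2.5, 4.5)


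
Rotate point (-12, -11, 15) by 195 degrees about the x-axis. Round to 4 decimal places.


x' = -12
y' = -11*cos(195) - 15*sin(195) = 14.5075
z' = -11*sin(195) + 15*cos(195) = -11.6419

(-12, 14.5075, -11.6419)


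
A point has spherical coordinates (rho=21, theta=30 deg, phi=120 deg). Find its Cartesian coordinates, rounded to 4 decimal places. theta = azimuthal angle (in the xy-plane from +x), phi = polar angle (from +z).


x = 21 * sin(120) * cos(30) = 15.75
y = 21 * sin(120) * sin(30) = 9.0933
z = 21 * cos(120) = -10.5

(15.75, 9.0933, -10.5)


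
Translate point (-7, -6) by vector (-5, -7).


Translation: (x+dx, y+dy) = (-7+-5, -6+-7) = (-12, -13)

(-12, -13)


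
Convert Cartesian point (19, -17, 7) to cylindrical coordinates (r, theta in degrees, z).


r = sqrt(19^2 + (-17)^2) = 25.4951
theta = atan2(-17, 19) = 318.1798 deg
z = 7

r = 25.4951, theta = 318.1798 deg, z = 7


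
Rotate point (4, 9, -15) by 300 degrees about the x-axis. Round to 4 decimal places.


x' = 4
y' = 9*cos(300) - -15*sin(300) = -8.4904
z' = 9*sin(300) + -15*cos(300) = -15.2942

(4, -8.4904, -15.2942)


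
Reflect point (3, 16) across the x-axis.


Reflection across x-axis: (x, y) -> (x, -y)
(3, 16) -> (3, -16)

(3, -16)


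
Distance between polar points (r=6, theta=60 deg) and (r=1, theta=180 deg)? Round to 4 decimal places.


d = sqrt(r1^2 + r2^2 - 2*r1*r2*cos(t2-t1))
d = sqrt(6^2 + 1^2 - 2*6*1*cos(180-60)) = 6.5574

6.5574


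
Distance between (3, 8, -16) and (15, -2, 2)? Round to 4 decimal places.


d = sqrt((15-3)^2 + (-2-8)^2 + (2--16)^2) = 23.8328

23.8328


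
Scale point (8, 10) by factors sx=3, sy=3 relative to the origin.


Scaling: (x*sx, y*sy) = (8*3, 10*3) = (24, 30)

(24, 30)


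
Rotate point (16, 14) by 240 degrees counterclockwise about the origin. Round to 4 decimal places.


x' = 16*cos(240) - 14*sin(240) = 4.1244
y' = 16*sin(240) + 14*cos(240) = -20.8564

(4.1244, -20.8564)


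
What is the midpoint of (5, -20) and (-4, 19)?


Midpoint = ((5+-4)/2, (-20+19)/2) = (0.5, -0.5)

(0.5, -0.5)


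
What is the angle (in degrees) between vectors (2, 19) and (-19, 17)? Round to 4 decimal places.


dot = 2*-19 + 19*17 = 285
|u| = 19.105, |v| = 25.4951
cos(angle) = 0.5851
angle = 54.1888 degrees

54.1888 degrees


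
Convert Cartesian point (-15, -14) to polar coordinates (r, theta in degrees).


r = sqrt((-15)^2 + (-14)^2) = 20.5183
theta = atan2(-14, -15) = 223.0251 degrees

r = 20.5183, theta = 223.0251 degrees


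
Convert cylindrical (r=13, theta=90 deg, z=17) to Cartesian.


x = 13 * cos(90) = 0
y = 13 * sin(90) = 13
z = 17

(0, 13, 17)


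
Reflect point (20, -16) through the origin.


Reflection through origin: (x, y) -> (-x, -y)
(20, -16) -> (-20, 16)

(-20, 16)


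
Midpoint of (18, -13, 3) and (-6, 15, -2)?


Midpoint = ((18+-6)/2, (-13+15)/2, (3+-2)/2) = (6, 1, 0.5)

(6, 1, 0.5)


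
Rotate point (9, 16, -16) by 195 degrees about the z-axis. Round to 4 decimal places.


x' = 9*cos(195) - 16*sin(195) = -4.5522
y' = 9*sin(195) + 16*cos(195) = -17.7842
z' = -16

(-4.5522, -17.7842, -16)


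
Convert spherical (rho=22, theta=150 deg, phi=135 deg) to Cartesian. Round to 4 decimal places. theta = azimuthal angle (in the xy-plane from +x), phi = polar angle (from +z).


x = 22 * sin(135) * cos(150) = -13.4722
y = 22 * sin(135) * sin(150) = 7.7782
z = 22 * cos(135) = -15.5563

(-13.4722, 7.7782, -15.5563)


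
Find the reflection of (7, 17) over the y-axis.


Reflection across y-axis: (x, y) -> (-x, y)
(7, 17) -> (-7, 17)

(-7, 17)


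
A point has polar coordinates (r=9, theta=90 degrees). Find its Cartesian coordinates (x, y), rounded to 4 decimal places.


x = 9 * cos(90) = 0
y = 9 * sin(90) = 9

(0, 9)


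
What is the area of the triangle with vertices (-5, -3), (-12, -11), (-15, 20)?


Area = |x1(y2-y3) + x2(y3-y1) + x3(y1-y2)| / 2
= |-5*(-11-20) + -12*(20--3) + -15*(-3--11)| / 2
= 120.5

120.5


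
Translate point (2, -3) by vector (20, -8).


Translation: (x+dx, y+dy) = (2+20, -3+-8) = (22, -11)

(22, -11)


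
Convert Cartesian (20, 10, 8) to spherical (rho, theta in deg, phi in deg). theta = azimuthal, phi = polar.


rho = sqrt(20^2 + 10^2 + 8^2) = 23.7487
theta = atan2(10, 20) = 26.5651 deg
phi = acos(8/23.7487) = 70.3143 deg

rho = 23.7487, theta = 26.5651 deg, phi = 70.3143 deg


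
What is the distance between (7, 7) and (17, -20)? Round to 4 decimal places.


d = sqrt((17-7)^2 + (-20-7)^2) = 28.7924

28.7924


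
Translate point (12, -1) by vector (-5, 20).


Translation: (x+dx, y+dy) = (12+-5, -1+20) = (7, 19)

(7, 19)


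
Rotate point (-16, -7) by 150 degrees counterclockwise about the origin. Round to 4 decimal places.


x' = -16*cos(150) - -7*sin(150) = 17.3564
y' = -16*sin(150) + -7*cos(150) = -1.9378

(17.3564, -1.9378)


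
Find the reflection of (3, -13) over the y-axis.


Reflection across y-axis: (x, y) -> (-x, y)
(3, -13) -> (-3, -13)

(-3, -13)


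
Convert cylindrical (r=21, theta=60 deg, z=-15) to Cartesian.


x = 21 * cos(60) = 10.5
y = 21 * sin(60) = 18.1865
z = -15

(10.5, 18.1865, -15)


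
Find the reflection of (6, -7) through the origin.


Reflection through origin: (x, y) -> (-x, -y)
(6, -7) -> (-6, 7)

(-6, 7)


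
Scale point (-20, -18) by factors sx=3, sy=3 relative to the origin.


Scaling: (x*sx, y*sy) = (-20*3, -18*3) = (-60, -54)

(-60, -54)


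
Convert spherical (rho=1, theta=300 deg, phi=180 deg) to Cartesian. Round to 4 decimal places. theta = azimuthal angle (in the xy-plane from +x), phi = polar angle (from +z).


x = 1 * sin(180) * cos(300) = 0
y = 1 * sin(180) * sin(300) = 0
z = 1 * cos(180) = -1

(0, 0, -1)


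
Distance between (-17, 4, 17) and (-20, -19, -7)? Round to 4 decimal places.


d = sqrt((-20--17)^2 + (-19-4)^2 + (-7-17)^2) = 33.3766

33.3766


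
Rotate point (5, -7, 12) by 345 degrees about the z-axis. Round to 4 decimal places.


x' = 5*cos(345) - -7*sin(345) = 3.0179
y' = 5*sin(345) + -7*cos(345) = -8.0556
z' = 12

(3.0179, -8.0556, 12)


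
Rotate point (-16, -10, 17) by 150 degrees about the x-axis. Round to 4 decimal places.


x' = -16
y' = -10*cos(150) - 17*sin(150) = 0.1603
z' = -10*sin(150) + 17*cos(150) = -19.7224

(-16, 0.1603, -19.7224)


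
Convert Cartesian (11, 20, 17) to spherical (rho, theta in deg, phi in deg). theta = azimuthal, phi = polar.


rho = sqrt(11^2 + 20^2 + 17^2) = 28.4605
theta = atan2(20, 11) = 61.1892 deg
phi = acos(17/28.4605) = 53.3219 deg

rho = 28.4605, theta = 61.1892 deg, phi = 53.3219 deg


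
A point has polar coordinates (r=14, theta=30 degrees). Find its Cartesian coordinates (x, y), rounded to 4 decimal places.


x = 14 * cos(30) = 12.1244
y = 14 * sin(30) = 7

(12.1244, 7)


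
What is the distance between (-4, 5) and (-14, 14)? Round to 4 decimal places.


d = sqrt((-14--4)^2 + (14-5)^2) = 13.4536

13.4536


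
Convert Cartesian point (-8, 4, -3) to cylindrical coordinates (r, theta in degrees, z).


r = sqrt((-8)^2 + 4^2) = 8.9443
theta = atan2(4, -8) = 153.4349 deg
z = -3

r = 8.9443, theta = 153.4349 deg, z = -3


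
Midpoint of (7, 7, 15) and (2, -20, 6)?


Midpoint = ((7+2)/2, (7+-20)/2, (15+6)/2) = (4.5, -6.5, 10.5)

(4.5, -6.5, 10.5)


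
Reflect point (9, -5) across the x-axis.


Reflection across x-axis: (x, y) -> (x, -y)
(9, -5) -> (9, 5)

(9, 5)


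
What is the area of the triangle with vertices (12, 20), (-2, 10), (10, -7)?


Area = |x1(y2-y3) + x2(y3-y1) + x3(y1-y2)| / 2
= |12*(10--7) + -2*(-7-20) + 10*(20-10)| / 2
= 179

179


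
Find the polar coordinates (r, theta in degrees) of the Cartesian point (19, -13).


r = sqrt(19^2 + (-13)^2) = 23.0217
theta = atan2(-13, 19) = 325.6197 degrees

r = 23.0217, theta = 325.6197 degrees


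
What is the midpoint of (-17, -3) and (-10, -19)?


Midpoint = ((-17+-10)/2, (-3+-19)/2) = (-13.5, -11)

(-13.5, -11)


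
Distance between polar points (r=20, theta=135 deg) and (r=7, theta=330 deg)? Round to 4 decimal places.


d = sqrt(r1^2 + r2^2 - 2*r1*r2*cos(t2-t1))
d = sqrt(20^2 + 7^2 - 2*20*7*cos(330-135)) = 26.8227

26.8227


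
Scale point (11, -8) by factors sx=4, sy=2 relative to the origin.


Scaling: (x*sx, y*sy) = (11*4, -8*2) = (44, -16)

(44, -16)


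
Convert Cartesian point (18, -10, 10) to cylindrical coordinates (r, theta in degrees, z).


r = sqrt(18^2 + (-10)^2) = 20.5913
theta = atan2(-10, 18) = 330.9454 deg
z = 10

r = 20.5913, theta = 330.9454 deg, z = 10


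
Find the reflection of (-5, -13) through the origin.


Reflection through origin: (x, y) -> (-x, -y)
(-5, -13) -> (5, 13)

(5, 13)


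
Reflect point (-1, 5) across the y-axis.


Reflection across y-axis: (x, y) -> (-x, y)
(-1, 5) -> (1, 5)

(1, 5)


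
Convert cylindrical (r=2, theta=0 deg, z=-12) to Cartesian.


x = 2 * cos(0) = 2
y = 2 * sin(0) = 0
z = -12

(2, 0, -12)


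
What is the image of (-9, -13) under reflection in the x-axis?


Reflection across x-axis: (x, y) -> (x, -y)
(-9, -13) -> (-9, 13)

(-9, 13)


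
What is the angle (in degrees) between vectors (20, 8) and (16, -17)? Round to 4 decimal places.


dot = 20*16 + 8*-17 = 184
|u| = 21.5407, |v| = 23.3452
cos(angle) = 0.3659
angle = 68.5371 degrees

68.5371 degrees


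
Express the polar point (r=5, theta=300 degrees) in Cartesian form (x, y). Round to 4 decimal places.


x = 5 * cos(300) = 2.5
y = 5 * sin(300) = -4.3301

(2.5, -4.3301)


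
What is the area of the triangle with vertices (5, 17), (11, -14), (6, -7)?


Area = |x1(y2-y3) + x2(y3-y1) + x3(y1-y2)| / 2
= |5*(-14--7) + 11*(-7-17) + 6*(17--14)| / 2
= 56.5

56.5


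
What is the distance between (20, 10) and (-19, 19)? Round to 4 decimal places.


d = sqrt((-19-20)^2 + (19-10)^2) = 40.025

40.025


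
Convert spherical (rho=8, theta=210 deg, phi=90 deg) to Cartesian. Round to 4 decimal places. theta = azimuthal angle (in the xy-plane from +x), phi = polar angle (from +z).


x = 8 * sin(90) * cos(210) = -6.9282
y = 8 * sin(90) * sin(210) = -4
z = 8 * cos(90) = 0

(-6.9282, -4, 0)


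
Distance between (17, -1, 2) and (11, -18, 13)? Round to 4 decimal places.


d = sqrt((11-17)^2 + (-18--1)^2 + (13-2)^2) = 21.1187

21.1187


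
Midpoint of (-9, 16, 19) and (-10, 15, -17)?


Midpoint = ((-9+-10)/2, (16+15)/2, (19+-17)/2) = (-9.5, 15.5, 1)

(-9.5, 15.5, 1)


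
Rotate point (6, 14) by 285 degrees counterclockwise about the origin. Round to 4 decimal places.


x' = 6*cos(285) - 14*sin(285) = 15.0759
y' = 6*sin(285) + 14*cos(285) = -2.1721

(15.0759, -2.1721)


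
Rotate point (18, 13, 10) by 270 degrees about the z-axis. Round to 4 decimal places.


x' = 18*cos(270) - 13*sin(270) = 13
y' = 18*sin(270) + 13*cos(270) = -18
z' = 10

(13, -18, 10)


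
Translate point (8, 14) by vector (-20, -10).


Translation: (x+dx, y+dy) = (8+-20, 14+-10) = (-12, 4)

(-12, 4)


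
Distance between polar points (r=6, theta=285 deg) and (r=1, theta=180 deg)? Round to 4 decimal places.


d = sqrt(r1^2 + r2^2 - 2*r1*r2*cos(t2-t1))
d = sqrt(6^2 + 1^2 - 2*6*1*cos(180-285)) = 6.3329

6.3329


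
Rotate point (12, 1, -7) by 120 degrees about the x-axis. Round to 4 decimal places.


x' = 12
y' = 1*cos(120) - -7*sin(120) = 5.5622
z' = 1*sin(120) + -7*cos(120) = 4.366

(12, 5.5622, 4.366)


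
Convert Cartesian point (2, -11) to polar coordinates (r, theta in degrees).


r = sqrt(2^2 + (-11)^2) = 11.1803
theta = atan2(-11, 2) = 280.3048 degrees

r = 11.1803, theta = 280.3048 degrees


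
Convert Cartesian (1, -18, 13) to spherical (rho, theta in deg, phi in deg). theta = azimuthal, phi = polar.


rho = sqrt(1^2 + (-18)^2 + 13^2) = 22.2261
theta = atan2(-18, 1) = 273.1798 deg
phi = acos(13/22.2261) = 54.2042 deg

rho = 22.2261, theta = 273.1798 deg, phi = 54.2042 deg


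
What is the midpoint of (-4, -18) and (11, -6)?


Midpoint = ((-4+11)/2, (-18+-6)/2) = (3.5, -12)

(3.5, -12)


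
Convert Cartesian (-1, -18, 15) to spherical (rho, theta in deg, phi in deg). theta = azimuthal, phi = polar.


rho = sqrt((-1)^2 + (-18)^2 + 15^2) = 23.4521
theta = atan2(-18, -1) = 266.8202 deg
phi = acos(15/23.4521) = 50.2378 deg

rho = 23.4521, theta = 266.8202 deg, phi = 50.2378 deg


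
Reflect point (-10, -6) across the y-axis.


Reflection across y-axis: (x, y) -> (-x, y)
(-10, -6) -> (10, -6)

(10, -6)


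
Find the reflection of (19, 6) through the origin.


Reflection through origin: (x, y) -> (-x, -y)
(19, 6) -> (-19, -6)

(-19, -6)


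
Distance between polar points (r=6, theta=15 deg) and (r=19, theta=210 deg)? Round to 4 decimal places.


d = sqrt(r1^2 + r2^2 - 2*r1*r2*cos(t2-t1))
d = sqrt(6^2 + 19^2 - 2*6*19*cos(210-15)) = 24.8441

24.8441


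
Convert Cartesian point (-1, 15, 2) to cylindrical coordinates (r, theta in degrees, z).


r = sqrt((-1)^2 + 15^2) = 15.0333
theta = atan2(15, -1) = 93.8141 deg
z = 2

r = 15.0333, theta = 93.8141 deg, z = 2


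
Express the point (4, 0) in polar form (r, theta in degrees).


r = sqrt(4^2 + 0^2) = 4
theta = atan2(0, 4) = 0 degrees

r = 4, theta = 0 degrees


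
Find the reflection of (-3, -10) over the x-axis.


Reflection across x-axis: (x, y) -> (x, -y)
(-3, -10) -> (-3, 10)

(-3, 10)


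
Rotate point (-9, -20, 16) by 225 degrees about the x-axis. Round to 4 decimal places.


x' = -9
y' = -20*cos(225) - 16*sin(225) = 25.4558
z' = -20*sin(225) + 16*cos(225) = 2.8284

(-9, 25.4558, 2.8284)


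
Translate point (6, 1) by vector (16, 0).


Translation: (x+dx, y+dy) = (6+16, 1+0) = (22, 1)

(22, 1)


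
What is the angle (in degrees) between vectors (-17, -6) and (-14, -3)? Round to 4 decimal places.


dot = -17*-14 + -6*-3 = 256
|u| = 18.0278, |v| = 14.3178
cos(angle) = 0.9918
angle = 7.3453 degrees

7.3453 degrees


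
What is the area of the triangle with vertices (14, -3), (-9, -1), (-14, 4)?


Area = |x1(y2-y3) + x2(y3-y1) + x3(y1-y2)| / 2
= |14*(-1-4) + -9*(4--3) + -14*(-3--1)| / 2
= 52.5

52.5


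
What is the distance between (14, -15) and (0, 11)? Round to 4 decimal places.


d = sqrt((0-14)^2 + (11--15)^2) = 29.5296

29.5296


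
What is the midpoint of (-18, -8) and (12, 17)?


Midpoint = ((-18+12)/2, (-8+17)/2) = (-3, 4.5)

(-3, 4.5)


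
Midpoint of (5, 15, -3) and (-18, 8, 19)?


Midpoint = ((5+-18)/2, (15+8)/2, (-3+19)/2) = (-6.5, 11.5, 8)

(-6.5, 11.5, 8)


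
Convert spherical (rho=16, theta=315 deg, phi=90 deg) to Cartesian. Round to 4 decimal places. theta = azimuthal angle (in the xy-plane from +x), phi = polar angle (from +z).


x = 16 * sin(90) * cos(315) = 11.3137
y = 16 * sin(90) * sin(315) = -11.3137
z = 16 * cos(90) = 0

(11.3137, -11.3137, 0)


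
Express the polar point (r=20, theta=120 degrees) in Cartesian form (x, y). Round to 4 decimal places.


x = 20 * cos(120) = -10
y = 20 * sin(120) = 17.3205

(-10, 17.3205)


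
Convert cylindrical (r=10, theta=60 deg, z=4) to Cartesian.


x = 10 * cos(60) = 5
y = 10 * sin(60) = 8.6603
z = 4

(5, 8.6603, 4)


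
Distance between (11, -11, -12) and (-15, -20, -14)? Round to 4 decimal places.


d = sqrt((-15-11)^2 + (-20--11)^2 + (-14--12)^2) = 27.5862

27.5862


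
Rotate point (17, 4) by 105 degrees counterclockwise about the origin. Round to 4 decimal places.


x' = 17*cos(105) - 4*sin(105) = -8.2636
y' = 17*sin(105) + 4*cos(105) = 15.3855

(-8.2636, 15.3855)


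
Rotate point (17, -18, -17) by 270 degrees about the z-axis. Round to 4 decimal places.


x' = 17*cos(270) - -18*sin(270) = -18
y' = 17*sin(270) + -18*cos(270) = -17
z' = -17

(-18, -17, -17)


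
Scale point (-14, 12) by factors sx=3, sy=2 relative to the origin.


Scaling: (x*sx, y*sy) = (-14*3, 12*2) = (-42, 24)

(-42, 24)


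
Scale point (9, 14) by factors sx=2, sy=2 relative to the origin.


Scaling: (x*sx, y*sy) = (9*2, 14*2) = (18, 28)

(18, 28)


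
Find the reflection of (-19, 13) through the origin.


Reflection through origin: (x, y) -> (-x, -y)
(-19, 13) -> (19, -13)

(19, -13)


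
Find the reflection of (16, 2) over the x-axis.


Reflection across x-axis: (x, y) -> (x, -y)
(16, 2) -> (16, -2)

(16, -2)


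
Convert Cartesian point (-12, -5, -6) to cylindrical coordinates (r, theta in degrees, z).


r = sqrt((-12)^2 + (-5)^2) = 13
theta = atan2(-5, -12) = 202.6199 deg
z = -6

r = 13, theta = 202.6199 deg, z = -6


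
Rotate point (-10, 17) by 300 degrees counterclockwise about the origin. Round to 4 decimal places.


x' = -10*cos(300) - 17*sin(300) = 9.7224
y' = -10*sin(300) + 17*cos(300) = 17.1603

(9.7224, 17.1603)


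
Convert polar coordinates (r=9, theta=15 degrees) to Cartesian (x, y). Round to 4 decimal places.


x = 9 * cos(15) = 8.6933
y = 9 * sin(15) = 2.3294

(8.6933, 2.3294)


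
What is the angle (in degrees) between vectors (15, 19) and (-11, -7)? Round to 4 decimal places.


dot = 15*-11 + 19*-7 = -298
|u| = 24.2074, |v| = 13.0384
cos(angle) = -0.9442
angle = 160.7614 degrees

160.7614 degrees


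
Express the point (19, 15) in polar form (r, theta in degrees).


r = sqrt(19^2 + 15^2) = 24.2074
theta = atan2(15, 19) = 38.2902 degrees

r = 24.2074, theta = 38.2902 degrees


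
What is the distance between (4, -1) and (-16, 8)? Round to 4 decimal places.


d = sqrt((-16-4)^2 + (8--1)^2) = 21.9317

21.9317


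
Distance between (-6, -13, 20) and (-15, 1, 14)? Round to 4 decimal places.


d = sqrt((-15--6)^2 + (1--13)^2 + (14-20)^2) = 17.6918

17.6918


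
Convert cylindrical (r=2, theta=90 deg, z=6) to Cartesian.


x = 2 * cos(90) = 0
y = 2 * sin(90) = 2
z = 6

(0, 2, 6)


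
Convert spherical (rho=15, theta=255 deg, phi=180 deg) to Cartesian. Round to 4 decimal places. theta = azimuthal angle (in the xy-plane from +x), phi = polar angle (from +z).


x = 15 * sin(180) * cos(255) = 0
y = 15 * sin(180) * sin(255) = 0
z = 15 * cos(180) = -15

(0, 0, -15)


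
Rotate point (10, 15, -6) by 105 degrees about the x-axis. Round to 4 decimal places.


x' = 10
y' = 15*cos(105) - -6*sin(105) = 1.9133
z' = 15*sin(105) + -6*cos(105) = 16.0418

(10, 1.9133, 16.0418)


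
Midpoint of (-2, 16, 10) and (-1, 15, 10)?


Midpoint = ((-2+-1)/2, (16+15)/2, (10+10)/2) = (-1.5, 15.5, 10)

(-1.5, 15.5, 10)


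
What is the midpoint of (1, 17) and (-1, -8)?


Midpoint = ((1+-1)/2, (17+-8)/2) = (0, 4.5)

(0, 4.5)


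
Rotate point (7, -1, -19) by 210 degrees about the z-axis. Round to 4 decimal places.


x' = 7*cos(210) - -1*sin(210) = -6.5622
y' = 7*sin(210) + -1*cos(210) = -2.634
z' = -19

(-6.5622, -2.634, -19)


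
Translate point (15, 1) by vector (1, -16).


Translation: (x+dx, y+dy) = (15+1, 1+-16) = (16, -15)

(16, -15)


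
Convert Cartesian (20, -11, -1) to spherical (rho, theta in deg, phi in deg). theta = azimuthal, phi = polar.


rho = sqrt(20^2 + (-11)^2 + (-1)^2) = 22.8473
theta = atan2(-11, 20) = 331.1892 deg
phi = acos(-1/22.8473) = 92.5086 deg

rho = 22.8473, theta = 331.1892 deg, phi = 92.5086 deg


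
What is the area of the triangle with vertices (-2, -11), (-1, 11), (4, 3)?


Area = |x1(y2-y3) + x2(y3-y1) + x3(y1-y2)| / 2
= |-2*(11-3) + -1*(3--11) + 4*(-11-11)| / 2
= 59

59


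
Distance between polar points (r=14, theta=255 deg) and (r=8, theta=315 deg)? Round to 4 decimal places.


d = sqrt(r1^2 + r2^2 - 2*r1*r2*cos(t2-t1))
d = sqrt(14^2 + 8^2 - 2*14*8*cos(315-255)) = 12.1655

12.1655


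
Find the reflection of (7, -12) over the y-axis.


Reflection across y-axis: (x, y) -> (-x, y)
(7, -12) -> (-7, -12)

(-7, -12)


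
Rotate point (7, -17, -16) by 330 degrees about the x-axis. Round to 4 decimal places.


x' = 7
y' = -17*cos(330) - -16*sin(330) = -22.7224
z' = -17*sin(330) + -16*cos(330) = -5.3564

(7, -22.7224, -5.3564)


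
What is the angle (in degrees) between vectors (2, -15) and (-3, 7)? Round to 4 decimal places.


dot = 2*-3 + -15*7 = -111
|u| = 15.1327, |v| = 7.6158
cos(angle) = -0.9631
angle = 164.3961 degrees

164.3961 degrees


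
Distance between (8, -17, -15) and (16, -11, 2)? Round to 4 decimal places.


d = sqrt((16-8)^2 + (-11--17)^2 + (2--15)^2) = 19.7231

19.7231


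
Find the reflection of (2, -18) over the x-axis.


Reflection across x-axis: (x, y) -> (x, -y)
(2, -18) -> (2, 18)

(2, 18)


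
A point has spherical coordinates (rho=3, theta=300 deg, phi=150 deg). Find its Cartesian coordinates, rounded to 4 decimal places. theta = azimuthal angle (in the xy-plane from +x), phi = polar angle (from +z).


x = 3 * sin(150) * cos(300) = 0.75
y = 3 * sin(150) * sin(300) = -1.299
z = 3 * cos(150) = -2.5981

(0.75, -1.299, -2.5981)


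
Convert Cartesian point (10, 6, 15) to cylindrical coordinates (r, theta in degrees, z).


r = sqrt(10^2 + 6^2) = 11.6619
theta = atan2(6, 10) = 30.9638 deg
z = 15

r = 11.6619, theta = 30.9638 deg, z = 15


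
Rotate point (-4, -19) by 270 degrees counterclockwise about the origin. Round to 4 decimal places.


x' = -4*cos(270) - -19*sin(270) = -19
y' = -4*sin(270) + -19*cos(270) = 4

(-19, 4)


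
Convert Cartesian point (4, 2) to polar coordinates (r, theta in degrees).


r = sqrt(4^2 + 2^2) = 4.4721
theta = atan2(2, 4) = 26.5651 degrees

r = 4.4721, theta = 26.5651 degrees


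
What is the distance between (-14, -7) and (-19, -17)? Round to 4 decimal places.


d = sqrt((-19--14)^2 + (-17--7)^2) = 11.1803

11.1803


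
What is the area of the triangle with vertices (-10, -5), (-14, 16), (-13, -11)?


Area = |x1(y2-y3) + x2(y3-y1) + x3(y1-y2)| / 2
= |-10*(16--11) + -14*(-11--5) + -13*(-5-16)| / 2
= 43.5

43.5


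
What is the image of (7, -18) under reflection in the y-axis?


Reflection across y-axis: (x, y) -> (-x, y)
(7, -18) -> (-7, -18)

(-7, -18)


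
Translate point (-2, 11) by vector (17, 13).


Translation: (x+dx, y+dy) = (-2+17, 11+13) = (15, 24)

(15, 24)


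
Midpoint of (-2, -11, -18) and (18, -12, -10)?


Midpoint = ((-2+18)/2, (-11+-12)/2, (-18+-10)/2) = (8, -11.5, -14)

(8, -11.5, -14)


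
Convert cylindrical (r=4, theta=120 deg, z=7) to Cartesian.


x = 4 * cos(120) = -2
y = 4 * sin(120) = 3.4641
z = 7

(-2, 3.4641, 7)


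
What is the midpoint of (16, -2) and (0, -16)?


Midpoint = ((16+0)/2, (-2+-16)/2) = (8, -9)

(8, -9)


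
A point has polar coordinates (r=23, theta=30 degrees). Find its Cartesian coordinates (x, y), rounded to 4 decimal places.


x = 23 * cos(30) = 19.9186
y = 23 * sin(30) = 11.5

(19.9186, 11.5)


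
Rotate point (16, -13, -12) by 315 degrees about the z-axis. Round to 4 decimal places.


x' = 16*cos(315) - -13*sin(315) = 2.1213
y' = 16*sin(315) + -13*cos(315) = -20.5061
z' = -12

(2.1213, -20.5061, -12)


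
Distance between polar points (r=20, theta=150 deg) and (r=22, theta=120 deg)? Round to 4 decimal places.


d = sqrt(r1^2 + r2^2 - 2*r1*r2*cos(t2-t1))
d = sqrt(20^2 + 22^2 - 2*20*22*cos(120-150)) = 11.0407

11.0407


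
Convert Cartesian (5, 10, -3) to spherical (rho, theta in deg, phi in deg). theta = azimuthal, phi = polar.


rho = sqrt(5^2 + 10^2 + (-3)^2) = 11.5758
theta = atan2(10, 5) = 63.4349 deg
phi = acos(-3/11.5758) = 105.0203 deg

rho = 11.5758, theta = 63.4349 deg, phi = 105.0203 deg


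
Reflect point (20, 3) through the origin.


Reflection through origin: (x, y) -> (-x, -y)
(20, 3) -> (-20, -3)

(-20, -3)


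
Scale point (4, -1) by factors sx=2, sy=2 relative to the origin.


Scaling: (x*sx, y*sy) = (4*2, -1*2) = (8, -2)

(8, -2)


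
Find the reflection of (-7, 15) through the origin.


Reflection through origin: (x, y) -> (-x, -y)
(-7, 15) -> (7, -15)

(7, -15)


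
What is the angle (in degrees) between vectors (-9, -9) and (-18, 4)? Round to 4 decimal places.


dot = -9*-18 + -9*4 = 126
|u| = 12.7279, |v| = 18.4391
cos(angle) = 0.5369
angle = 57.5288 degrees

57.5288 degrees


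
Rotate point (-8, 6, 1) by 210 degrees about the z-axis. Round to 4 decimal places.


x' = -8*cos(210) - 6*sin(210) = 9.9282
y' = -8*sin(210) + 6*cos(210) = -1.1962
z' = 1

(9.9282, -1.1962, 1)


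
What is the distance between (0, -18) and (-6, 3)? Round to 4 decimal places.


d = sqrt((-6-0)^2 + (3--18)^2) = 21.8403

21.8403


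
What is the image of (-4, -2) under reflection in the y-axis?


Reflection across y-axis: (x, y) -> (-x, y)
(-4, -2) -> (4, -2)

(4, -2)


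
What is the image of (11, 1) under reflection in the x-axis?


Reflection across x-axis: (x, y) -> (x, -y)
(11, 1) -> (11, -1)

(11, -1)


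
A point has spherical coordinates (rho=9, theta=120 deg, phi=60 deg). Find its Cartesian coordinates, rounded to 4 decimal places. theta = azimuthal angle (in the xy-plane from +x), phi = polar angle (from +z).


x = 9 * sin(60) * cos(120) = -3.8971
y = 9 * sin(60) * sin(120) = 6.75
z = 9 * cos(60) = 4.5

(-3.8971, 6.75, 4.5)


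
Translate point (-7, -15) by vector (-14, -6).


Translation: (x+dx, y+dy) = (-7+-14, -15+-6) = (-21, -21)

(-21, -21)


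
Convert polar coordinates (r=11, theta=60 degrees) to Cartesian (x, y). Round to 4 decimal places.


x = 11 * cos(60) = 5.5
y = 11 * sin(60) = 9.5263

(5.5, 9.5263)


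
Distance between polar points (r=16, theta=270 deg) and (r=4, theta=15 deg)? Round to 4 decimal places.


d = sqrt(r1^2 + r2^2 - 2*r1*r2*cos(t2-t1))
d = sqrt(16^2 + 4^2 - 2*16*4*cos(15-270)) = 17.4679

17.4679


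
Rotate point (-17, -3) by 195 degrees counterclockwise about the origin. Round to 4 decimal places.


x' = -17*cos(195) - -3*sin(195) = 15.6443
y' = -17*sin(195) + -3*cos(195) = 7.2977

(15.6443, 7.2977)


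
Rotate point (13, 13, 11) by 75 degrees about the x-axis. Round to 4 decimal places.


x' = 13
y' = 13*cos(75) - 11*sin(75) = -7.2605
z' = 13*sin(75) + 11*cos(75) = 15.404

(13, -7.2605, 15.404)


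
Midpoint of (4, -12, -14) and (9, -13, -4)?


Midpoint = ((4+9)/2, (-12+-13)/2, (-14+-4)/2) = (6.5, -12.5, -9)

(6.5, -12.5, -9)


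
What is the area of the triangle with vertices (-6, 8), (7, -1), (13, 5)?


Area = |x1(y2-y3) + x2(y3-y1) + x3(y1-y2)| / 2
= |-6*(-1-5) + 7*(5-8) + 13*(8--1)| / 2
= 66

66


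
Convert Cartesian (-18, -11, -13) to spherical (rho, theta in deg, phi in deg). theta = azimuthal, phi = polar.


rho = sqrt((-18)^2 + (-11)^2 + (-13)^2) = 24.779
theta = atan2(-11, -18) = 211.4296 deg
phi = acos(-13/24.779) = 121.6438 deg

rho = 24.779, theta = 211.4296 deg, phi = 121.6438 deg


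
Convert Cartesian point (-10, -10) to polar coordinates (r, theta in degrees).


r = sqrt((-10)^2 + (-10)^2) = 14.1421
theta = atan2(-10, -10) = 225 degrees

r = 14.1421, theta = 225 degrees


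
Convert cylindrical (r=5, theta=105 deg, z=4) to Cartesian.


x = 5 * cos(105) = -1.2941
y = 5 * sin(105) = 4.8296
z = 4

(-1.2941, 4.8296, 4)


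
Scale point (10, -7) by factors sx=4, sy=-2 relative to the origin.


Scaling: (x*sx, y*sy) = (10*4, -7*-2) = (40, 14)

(40, 14)


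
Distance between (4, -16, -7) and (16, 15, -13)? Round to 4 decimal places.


d = sqrt((16-4)^2 + (15--16)^2 + (-13--7)^2) = 33.7787

33.7787


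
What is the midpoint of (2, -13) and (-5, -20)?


Midpoint = ((2+-5)/2, (-13+-20)/2) = (-1.5, -16.5)

(-1.5, -16.5)


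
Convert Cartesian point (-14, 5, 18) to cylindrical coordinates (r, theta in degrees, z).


r = sqrt((-14)^2 + 5^2) = 14.8661
theta = atan2(5, -14) = 160.3462 deg
z = 18

r = 14.8661, theta = 160.3462 deg, z = 18


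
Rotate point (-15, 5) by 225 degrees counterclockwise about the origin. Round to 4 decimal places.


x' = -15*cos(225) - 5*sin(225) = 14.1421
y' = -15*sin(225) + 5*cos(225) = 7.0711

(14.1421, 7.0711)


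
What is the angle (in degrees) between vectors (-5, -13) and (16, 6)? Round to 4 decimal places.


dot = -5*16 + -13*6 = -158
|u| = 13.9284, |v| = 17.088
cos(angle) = -0.6638
angle = 131.5936 degrees

131.5936 degrees


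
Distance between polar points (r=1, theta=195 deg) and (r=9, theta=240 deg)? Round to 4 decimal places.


d = sqrt(r1^2 + r2^2 - 2*r1*r2*cos(t2-t1))
d = sqrt(1^2 + 9^2 - 2*1*9*cos(240-195)) = 8.323

8.323


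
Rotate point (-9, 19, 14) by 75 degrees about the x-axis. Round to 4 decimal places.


x' = -9
y' = 19*cos(75) - 14*sin(75) = -8.6054
z' = 19*sin(75) + 14*cos(75) = 21.9761

(-9, -8.6054, 21.9761)


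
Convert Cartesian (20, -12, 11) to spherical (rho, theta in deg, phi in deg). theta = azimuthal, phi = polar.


rho = sqrt(20^2 + (-12)^2 + 11^2) = 25.7876
theta = atan2(-12, 20) = 329.0362 deg
phi = acos(11/25.7876) = 64.7504 deg

rho = 25.7876, theta = 329.0362 deg, phi = 64.7504 deg


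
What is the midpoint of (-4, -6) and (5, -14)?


Midpoint = ((-4+5)/2, (-6+-14)/2) = (0.5, -10)

(0.5, -10)


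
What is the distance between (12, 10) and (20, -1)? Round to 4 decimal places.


d = sqrt((20-12)^2 + (-1-10)^2) = 13.6015

13.6015


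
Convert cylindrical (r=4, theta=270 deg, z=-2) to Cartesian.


x = 4 * cos(270) = 0
y = 4 * sin(270) = -4
z = -2

(0, -4, -2)


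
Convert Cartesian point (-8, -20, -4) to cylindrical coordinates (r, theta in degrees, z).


r = sqrt((-8)^2 + (-20)^2) = 21.5407
theta = atan2(-20, -8) = 248.1986 deg
z = -4

r = 21.5407, theta = 248.1986 deg, z = -4


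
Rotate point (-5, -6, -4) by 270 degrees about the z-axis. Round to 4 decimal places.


x' = -5*cos(270) - -6*sin(270) = -6
y' = -5*sin(270) + -6*cos(270) = 5
z' = -4

(-6, 5, -4)


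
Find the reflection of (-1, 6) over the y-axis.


Reflection across y-axis: (x, y) -> (-x, y)
(-1, 6) -> (1, 6)

(1, 6)


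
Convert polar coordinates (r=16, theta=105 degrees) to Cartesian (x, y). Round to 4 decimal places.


x = 16 * cos(105) = -4.1411
y = 16 * sin(105) = 15.4548

(-4.1411, 15.4548)


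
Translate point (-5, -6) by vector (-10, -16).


Translation: (x+dx, y+dy) = (-5+-10, -6+-16) = (-15, -22)

(-15, -22)


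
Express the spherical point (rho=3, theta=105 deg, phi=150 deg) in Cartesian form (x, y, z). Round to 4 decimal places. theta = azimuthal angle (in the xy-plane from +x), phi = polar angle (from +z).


x = 3 * sin(150) * cos(105) = -0.3882
y = 3 * sin(150) * sin(105) = 1.4489
z = 3 * cos(150) = -2.5981

(-0.3882, 1.4489, -2.5981)


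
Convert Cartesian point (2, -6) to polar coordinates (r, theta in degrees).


r = sqrt(2^2 + (-6)^2) = 6.3246
theta = atan2(-6, 2) = 288.4349 degrees

r = 6.3246, theta = 288.4349 degrees


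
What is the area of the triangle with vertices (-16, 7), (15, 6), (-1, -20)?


Area = |x1(y2-y3) + x2(y3-y1) + x3(y1-y2)| / 2
= |-16*(6--20) + 15*(-20-7) + -1*(7-6)| / 2
= 411

411


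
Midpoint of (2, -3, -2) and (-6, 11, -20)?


Midpoint = ((2+-6)/2, (-3+11)/2, (-2+-20)/2) = (-2, 4, -11)

(-2, 4, -11)


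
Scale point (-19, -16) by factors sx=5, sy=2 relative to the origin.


Scaling: (x*sx, y*sy) = (-19*5, -16*2) = (-95, -32)

(-95, -32)


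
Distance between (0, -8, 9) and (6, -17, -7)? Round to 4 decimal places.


d = sqrt((6-0)^2 + (-17--8)^2 + (-7-9)^2) = 19.3132

19.3132


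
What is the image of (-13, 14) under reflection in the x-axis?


Reflection across x-axis: (x, y) -> (x, -y)
(-13, 14) -> (-13, -14)

(-13, -14)


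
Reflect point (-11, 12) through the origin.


Reflection through origin: (x, y) -> (-x, -y)
(-11, 12) -> (11, -12)

(11, -12)


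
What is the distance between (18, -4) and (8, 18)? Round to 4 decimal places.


d = sqrt((8-18)^2 + (18--4)^2) = 24.1661

24.1661


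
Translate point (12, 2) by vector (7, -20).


Translation: (x+dx, y+dy) = (12+7, 2+-20) = (19, -18)

(19, -18)


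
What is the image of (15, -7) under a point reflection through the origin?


Reflection through origin: (x, y) -> (-x, -y)
(15, -7) -> (-15, 7)

(-15, 7)


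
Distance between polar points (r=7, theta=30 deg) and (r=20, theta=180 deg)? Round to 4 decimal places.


d = sqrt(r1^2 + r2^2 - 2*r1*r2*cos(t2-t1))
d = sqrt(7^2 + 20^2 - 2*7*20*cos(180-30)) = 26.2961

26.2961


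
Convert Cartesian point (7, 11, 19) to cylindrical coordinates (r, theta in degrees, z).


r = sqrt(7^2 + 11^2) = 13.0384
theta = atan2(11, 7) = 57.5288 deg
z = 19

r = 13.0384, theta = 57.5288 deg, z = 19


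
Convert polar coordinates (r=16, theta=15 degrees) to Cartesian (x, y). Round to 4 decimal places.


x = 16 * cos(15) = 15.4548
y = 16 * sin(15) = 4.1411

(15.4548, 4.1411)


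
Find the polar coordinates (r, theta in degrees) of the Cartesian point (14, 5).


r = sqrt(14^2 + 5^2) = 14.8661
theta = atan2(5, 14) = 19.6538 degrees

r = 14.8661, theta = 19.6538 degrees


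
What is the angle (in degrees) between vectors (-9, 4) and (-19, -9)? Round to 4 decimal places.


dot = -9*-19 + 4*-9 = 135
|u| = 9.8489, |v| = 21.0238
cos(angle) = 0.652
angle = 49.3087 degrees

49.3087 degrees


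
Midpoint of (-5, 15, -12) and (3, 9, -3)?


Midpoint = ((-5+3)/2, (15+9)/2, (-12+-3)/2) = (-1, 12, -7.5)

(-1, 12, -7.5)


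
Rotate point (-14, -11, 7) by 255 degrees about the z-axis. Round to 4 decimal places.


x' = -14*cos(255) - -11*sin(255) = -7.0017
y' = -14*sin(255) + -11*cos(255) = 16.37
z' = 7

(-7.0017, 16.37, 7)


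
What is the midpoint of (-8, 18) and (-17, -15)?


Midpoint = ((-8+-17)/2, (18+-15)/2) = (-12.5, 1.5)

(-12.5, 1.5)


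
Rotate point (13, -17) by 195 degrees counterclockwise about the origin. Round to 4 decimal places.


x' = 13*cos(195) - -17*sin(195) = -16.957
y' = 13*sin(195) + -17*cos(195) = 13.0561

(-16.957, 13.0561)


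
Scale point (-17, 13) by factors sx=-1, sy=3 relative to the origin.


Scaling: (x*sx, y*sy) = (-17*-1, 13*3) = (17, 39)

(17, 39)


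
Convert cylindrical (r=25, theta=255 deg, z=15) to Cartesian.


x = 25 * cos(255) = -6.4705
y = 25 * sin(255) = -24.1481
z = 15

(-6.4705, -24.1481, 15)


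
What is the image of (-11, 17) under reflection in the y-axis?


Reflection across y-axis: (x, y) -> (-x, y)
(-11, 17) -> (11, 17)

(11, 17)
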